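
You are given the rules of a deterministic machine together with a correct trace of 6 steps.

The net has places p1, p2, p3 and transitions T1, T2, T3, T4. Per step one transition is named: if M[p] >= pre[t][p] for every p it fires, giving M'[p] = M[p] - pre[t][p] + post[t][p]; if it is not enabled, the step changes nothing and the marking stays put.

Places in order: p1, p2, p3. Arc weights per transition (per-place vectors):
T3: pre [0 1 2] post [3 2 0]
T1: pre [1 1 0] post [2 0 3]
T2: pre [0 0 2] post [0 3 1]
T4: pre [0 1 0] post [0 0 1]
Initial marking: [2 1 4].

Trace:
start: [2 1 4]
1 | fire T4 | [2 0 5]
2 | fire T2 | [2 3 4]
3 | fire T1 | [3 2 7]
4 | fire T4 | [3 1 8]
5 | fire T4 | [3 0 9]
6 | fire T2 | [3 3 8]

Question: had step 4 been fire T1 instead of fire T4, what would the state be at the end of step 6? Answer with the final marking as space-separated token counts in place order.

4 3 10

(re-executing from step 4 with the substitution; state before step 4: [3 2 7])
4 | fire T1 | [4 1 10]
5 | fire T4 | [4 0 11]
6 | fire T2 | [4 3 10]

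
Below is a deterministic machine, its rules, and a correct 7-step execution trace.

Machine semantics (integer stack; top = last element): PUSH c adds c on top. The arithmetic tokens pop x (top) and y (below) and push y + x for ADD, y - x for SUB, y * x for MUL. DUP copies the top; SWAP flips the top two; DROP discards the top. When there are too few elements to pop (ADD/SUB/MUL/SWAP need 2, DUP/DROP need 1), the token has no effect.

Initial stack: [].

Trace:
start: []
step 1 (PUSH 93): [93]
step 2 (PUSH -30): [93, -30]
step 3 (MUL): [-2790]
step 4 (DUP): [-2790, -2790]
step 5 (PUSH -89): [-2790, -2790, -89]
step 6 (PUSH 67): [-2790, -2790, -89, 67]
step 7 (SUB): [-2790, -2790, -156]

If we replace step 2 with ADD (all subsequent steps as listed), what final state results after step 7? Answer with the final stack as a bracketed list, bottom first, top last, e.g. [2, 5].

[93, 93, -156]

(re-executing from step 2 with the substitution; state before step 2: [93])
step 2 (ADD): [93]
step 3 (MUL): [93]
step 4 (DUP): [93, 93]
step 5 (PUSH -89): [93, 93, -89]
step 6 (PUSH 67): [93, 93, -89, 67]
step 7 (SUB): [93, 93, -156]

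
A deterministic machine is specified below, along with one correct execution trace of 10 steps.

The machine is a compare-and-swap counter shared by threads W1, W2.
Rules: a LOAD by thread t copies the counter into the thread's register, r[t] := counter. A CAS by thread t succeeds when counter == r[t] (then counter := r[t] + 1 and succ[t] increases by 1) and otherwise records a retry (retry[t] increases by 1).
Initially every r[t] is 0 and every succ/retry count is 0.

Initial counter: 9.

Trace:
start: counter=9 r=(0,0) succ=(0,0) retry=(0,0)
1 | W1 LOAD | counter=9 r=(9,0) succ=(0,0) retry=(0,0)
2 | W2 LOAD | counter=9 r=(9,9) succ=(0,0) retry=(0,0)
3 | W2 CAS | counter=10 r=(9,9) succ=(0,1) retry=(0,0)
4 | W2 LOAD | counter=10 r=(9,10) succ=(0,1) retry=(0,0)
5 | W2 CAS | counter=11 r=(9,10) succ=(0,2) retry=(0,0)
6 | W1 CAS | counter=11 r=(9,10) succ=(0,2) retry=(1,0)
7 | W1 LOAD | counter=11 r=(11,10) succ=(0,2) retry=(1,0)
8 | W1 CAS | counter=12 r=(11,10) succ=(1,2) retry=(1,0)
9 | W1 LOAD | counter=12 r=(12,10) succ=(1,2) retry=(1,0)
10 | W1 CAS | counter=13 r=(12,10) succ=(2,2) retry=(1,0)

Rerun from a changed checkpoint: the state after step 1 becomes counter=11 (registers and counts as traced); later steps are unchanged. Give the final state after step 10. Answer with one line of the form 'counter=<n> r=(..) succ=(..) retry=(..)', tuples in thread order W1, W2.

counter=15 r=(14,12) succ=(2,2) retry=(1,0)

state after step 1 := counter=11 r=(9,0) succ=(0,0) retry=(0,0)
2 | W2 LOAD | counter=11 r=(9,11) succ=(0,0) retry=(0,0)
3 | W2 CAS | counter=12 r=(9,11) succ=(0,1) retry=(0,0)
4 | W2 LOAD | counter=12 r=(9,12) succ=(0,1) retry=(0,0)
5 | W2 CAS | counter=13 r=(9,12) succ=(0,2) retry=(0,0)
6 | W1 CAS | counter=13 r=(9,12) succ=(0,2) retry=(1,0)
7 | W1 LOAD | counter=13 r=(13,12) succ=(0,2) retry=(1,0)
8 | W1 CAS | counter=14 r=(13,12) succ=(1,2) retry=(1,0)
9 | W1 LOAD | counter=14 r=(14,12) succ=(1,2) retry=(1,0)
10 | W1 CAS | counter=15 r=(14,12) succ=(2,2) retry=(1,0)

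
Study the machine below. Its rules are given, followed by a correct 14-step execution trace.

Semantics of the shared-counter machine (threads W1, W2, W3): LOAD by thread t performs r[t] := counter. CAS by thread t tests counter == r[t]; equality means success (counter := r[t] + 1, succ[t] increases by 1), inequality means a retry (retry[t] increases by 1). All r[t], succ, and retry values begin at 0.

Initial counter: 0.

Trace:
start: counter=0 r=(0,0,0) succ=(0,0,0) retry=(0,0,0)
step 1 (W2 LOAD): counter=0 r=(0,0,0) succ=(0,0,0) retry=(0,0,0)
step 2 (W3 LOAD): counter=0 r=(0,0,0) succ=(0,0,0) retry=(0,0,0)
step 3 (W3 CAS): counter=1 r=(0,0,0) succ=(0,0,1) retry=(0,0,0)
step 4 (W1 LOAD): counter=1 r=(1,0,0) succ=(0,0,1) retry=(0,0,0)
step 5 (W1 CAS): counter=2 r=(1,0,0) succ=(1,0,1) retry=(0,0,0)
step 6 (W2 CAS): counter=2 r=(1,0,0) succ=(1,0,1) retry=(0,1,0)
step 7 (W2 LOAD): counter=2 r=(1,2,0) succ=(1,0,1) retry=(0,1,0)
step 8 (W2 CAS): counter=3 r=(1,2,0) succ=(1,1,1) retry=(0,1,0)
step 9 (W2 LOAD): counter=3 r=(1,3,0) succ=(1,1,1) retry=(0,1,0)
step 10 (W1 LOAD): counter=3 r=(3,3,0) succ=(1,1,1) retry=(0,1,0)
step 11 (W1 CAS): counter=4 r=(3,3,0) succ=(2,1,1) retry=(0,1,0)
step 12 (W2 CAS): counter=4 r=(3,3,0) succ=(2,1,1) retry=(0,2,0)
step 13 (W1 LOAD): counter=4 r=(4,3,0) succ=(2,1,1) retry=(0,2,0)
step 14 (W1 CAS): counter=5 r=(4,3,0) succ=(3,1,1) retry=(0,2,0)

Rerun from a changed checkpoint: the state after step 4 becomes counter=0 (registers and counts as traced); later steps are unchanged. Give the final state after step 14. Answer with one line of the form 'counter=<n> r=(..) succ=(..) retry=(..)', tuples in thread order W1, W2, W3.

counter=4 r=(3,2,0) succ=(2,2,1) retry=(1,1,0)

state after step 4 := counter=0 r=(1,0,0) succ=(0,0,1) retry=(0,0,0)
step 5 (W1 CAS): counter=0 r=(1,0,0) succ=(0,0,1) retry=(1,0,0)
step 6 (W2 CAS): counter=1 r=(1,0,0) succ=(0,1,1) retry=(1,0,0)
step 7 (W2 LOAD): counter=1 r=(1,1,0) succ=(0,1,1) retry=(1,0,0)
step 8 (W2 CAS): counter=2 r=(1,1,0) succ=(0,2,1) retry=(1,0,0)
step 9 (W2 LOAD): counter=2 r=(1,2,0) succ=(0,2,1) retry=(1,0,0)
step 10 (W1 LOAD): counter=2 r=(2,2,0) succ=(0,2,1) retry=(1,0,0)
step 11 (W1 CAS): counter=3 r=(2,2,0) succ=(1,2,1) retry=(1,0,0)
step 12 (W2 CAS): counter=3 r=(2,2,0) succ=(1,2,1) retry=(1,1,0)
step 13 (W1 LOAD): counter=3 r=(3,2,0) succ=(1,2,1) retry=(1,1,0)
step 14 (W1 CAS): counter=4 r=(3,2,0) succ=(2,2,1) retry=(1,1,0)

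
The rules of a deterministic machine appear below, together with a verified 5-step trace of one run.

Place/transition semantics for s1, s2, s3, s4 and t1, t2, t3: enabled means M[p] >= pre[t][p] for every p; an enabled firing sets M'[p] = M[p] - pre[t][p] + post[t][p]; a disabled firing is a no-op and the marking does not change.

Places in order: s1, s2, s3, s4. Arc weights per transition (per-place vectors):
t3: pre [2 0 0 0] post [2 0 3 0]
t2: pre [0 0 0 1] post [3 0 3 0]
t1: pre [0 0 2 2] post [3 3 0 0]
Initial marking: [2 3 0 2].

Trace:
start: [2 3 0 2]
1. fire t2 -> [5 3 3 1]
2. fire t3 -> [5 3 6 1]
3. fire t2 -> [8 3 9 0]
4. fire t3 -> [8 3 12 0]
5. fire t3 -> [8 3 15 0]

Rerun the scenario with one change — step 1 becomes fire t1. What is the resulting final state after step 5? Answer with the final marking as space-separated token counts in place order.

(re-executing from step 1 with the substitution; state before step 1: [2 3 0 2])
1. fire t1 -> [2 3 0 2]
2. fire t3 -> [2 3 3 2]
3. fire t2 -> [5 3 6 1]
4. fire t3 -> [5 3 9 1]
5. fire t3 -> [5 3 12 1]

5 3 12 1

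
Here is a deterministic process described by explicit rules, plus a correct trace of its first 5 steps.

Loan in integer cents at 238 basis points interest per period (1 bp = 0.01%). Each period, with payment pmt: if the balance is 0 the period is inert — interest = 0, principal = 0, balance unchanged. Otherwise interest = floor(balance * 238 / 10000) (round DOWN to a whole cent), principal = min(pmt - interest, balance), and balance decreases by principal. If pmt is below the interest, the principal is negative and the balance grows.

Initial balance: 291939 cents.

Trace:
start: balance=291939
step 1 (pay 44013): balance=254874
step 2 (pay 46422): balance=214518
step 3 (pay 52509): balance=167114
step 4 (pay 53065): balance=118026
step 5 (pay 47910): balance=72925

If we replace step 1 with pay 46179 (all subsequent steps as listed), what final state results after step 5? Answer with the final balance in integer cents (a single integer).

(re-executing from step 1 with the substitution; state before step 1: balance=291939)
step 1 (pay 46179): balance=252708
step 2 (pay 46422): balance=212300
step 3 (pay 52509): balance=164843
step 4 (pay 53065): balance=115701
step 5 (pay 47910): balance=70544

70544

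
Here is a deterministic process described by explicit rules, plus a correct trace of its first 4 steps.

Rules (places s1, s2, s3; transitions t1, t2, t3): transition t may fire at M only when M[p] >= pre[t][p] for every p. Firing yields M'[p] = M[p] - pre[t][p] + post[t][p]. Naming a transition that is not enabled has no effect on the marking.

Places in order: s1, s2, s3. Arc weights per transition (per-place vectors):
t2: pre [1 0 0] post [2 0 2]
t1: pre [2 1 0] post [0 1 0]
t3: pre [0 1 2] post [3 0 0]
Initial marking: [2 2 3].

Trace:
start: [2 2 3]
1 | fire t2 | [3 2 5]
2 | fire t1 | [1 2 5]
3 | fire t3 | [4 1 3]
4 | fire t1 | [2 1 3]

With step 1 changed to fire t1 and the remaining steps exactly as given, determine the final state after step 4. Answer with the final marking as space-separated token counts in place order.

1 1 1

(re-executing from step 1 with the substitution; state before step 1: [2 2 3])
1 | fire t1 | [0 2 3]
2 | fire t1 | [0 2 3]
3 | fire t3 | [3 1 1]
4 | fire t1 | [1 1 1]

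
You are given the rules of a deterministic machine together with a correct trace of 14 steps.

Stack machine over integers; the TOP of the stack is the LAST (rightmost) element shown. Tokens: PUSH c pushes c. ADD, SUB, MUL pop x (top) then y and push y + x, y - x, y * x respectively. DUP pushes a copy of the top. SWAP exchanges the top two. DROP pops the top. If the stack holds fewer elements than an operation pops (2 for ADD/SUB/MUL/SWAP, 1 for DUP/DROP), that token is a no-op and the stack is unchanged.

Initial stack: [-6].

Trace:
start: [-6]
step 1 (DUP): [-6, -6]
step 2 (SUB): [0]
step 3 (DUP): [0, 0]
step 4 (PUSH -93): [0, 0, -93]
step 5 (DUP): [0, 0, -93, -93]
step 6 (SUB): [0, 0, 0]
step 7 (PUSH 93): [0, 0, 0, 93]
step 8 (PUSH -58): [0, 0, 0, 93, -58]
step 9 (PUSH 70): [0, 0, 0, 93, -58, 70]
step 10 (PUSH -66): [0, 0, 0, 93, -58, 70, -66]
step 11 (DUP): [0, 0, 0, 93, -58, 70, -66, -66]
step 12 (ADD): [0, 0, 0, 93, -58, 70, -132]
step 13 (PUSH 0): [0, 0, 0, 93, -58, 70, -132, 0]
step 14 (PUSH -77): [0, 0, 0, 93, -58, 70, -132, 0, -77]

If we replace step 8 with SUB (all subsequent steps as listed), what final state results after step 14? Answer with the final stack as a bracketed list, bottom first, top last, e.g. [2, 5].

[0, 0, -93, 70, -132, 0, -77]

(re-executing from step 8 with the substitution; state before step 8: [0, 0, 0, 93])
step 8 (SUB): [0, 0, -93]
step 9 (PUSH 70): [0, 0, -93, 70]
step 10 (PUSH -66): [0, 0, -93, 70, -66]
step 11 (DUP): [0, 0, -93, 70, -66, -66]
step 12 (ADD): [0, 0, -93, 70, -132]
step 13 (PUSH 0): [0, 0, -93, 70, -132, 0]
step 14 (PUSH -77): [0, 0, -93, 70, -132, 0, -77]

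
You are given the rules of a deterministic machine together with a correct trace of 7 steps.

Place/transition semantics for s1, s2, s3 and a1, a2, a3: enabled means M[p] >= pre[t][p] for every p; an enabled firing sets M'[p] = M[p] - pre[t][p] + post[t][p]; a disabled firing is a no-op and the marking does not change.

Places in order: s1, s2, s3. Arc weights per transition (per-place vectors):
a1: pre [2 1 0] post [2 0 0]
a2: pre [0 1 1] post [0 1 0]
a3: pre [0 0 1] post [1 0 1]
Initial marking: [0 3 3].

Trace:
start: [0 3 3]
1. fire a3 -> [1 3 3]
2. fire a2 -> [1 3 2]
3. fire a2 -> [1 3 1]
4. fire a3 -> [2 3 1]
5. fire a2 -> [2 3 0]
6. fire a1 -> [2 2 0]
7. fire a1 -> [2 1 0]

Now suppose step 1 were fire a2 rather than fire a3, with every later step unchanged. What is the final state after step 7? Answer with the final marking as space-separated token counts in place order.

(re-executing from step 1 with the substitution; state before step 1: [0 3 3])
1. fire a2 -> [0 3 2]
2. fire a2 -> [0 3 1]
3. fire a2 -> [0 3 0]
4. fire a3 -> [0 3 0]
5. fire a2 -> [0 3 0]
6. fire a1 -> [0 3 0]
7. fire a1 -> [0 3 0]

0 3 0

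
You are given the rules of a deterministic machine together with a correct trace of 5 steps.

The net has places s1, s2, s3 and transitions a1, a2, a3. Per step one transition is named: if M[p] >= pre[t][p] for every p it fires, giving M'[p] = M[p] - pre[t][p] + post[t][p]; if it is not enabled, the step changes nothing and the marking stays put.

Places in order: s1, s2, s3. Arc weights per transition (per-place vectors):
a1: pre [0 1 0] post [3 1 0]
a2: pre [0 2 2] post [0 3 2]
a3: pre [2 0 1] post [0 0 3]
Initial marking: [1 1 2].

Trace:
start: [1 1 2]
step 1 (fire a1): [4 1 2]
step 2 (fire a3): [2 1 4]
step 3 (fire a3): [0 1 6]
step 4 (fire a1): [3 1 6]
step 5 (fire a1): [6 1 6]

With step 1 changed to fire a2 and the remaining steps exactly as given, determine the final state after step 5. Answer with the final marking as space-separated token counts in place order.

7 1 2

(re-executing from step 1 with the substitution; state before step 1: [1 1 2])
step 1 (fire a2): [1 1 2]
step 2 (fire a3): [1 1 2]
step 3 (fire a3): [1 1 2]
step 4 (fire a1): [4 1 2]
step 5 (fire a1): [7 1 2]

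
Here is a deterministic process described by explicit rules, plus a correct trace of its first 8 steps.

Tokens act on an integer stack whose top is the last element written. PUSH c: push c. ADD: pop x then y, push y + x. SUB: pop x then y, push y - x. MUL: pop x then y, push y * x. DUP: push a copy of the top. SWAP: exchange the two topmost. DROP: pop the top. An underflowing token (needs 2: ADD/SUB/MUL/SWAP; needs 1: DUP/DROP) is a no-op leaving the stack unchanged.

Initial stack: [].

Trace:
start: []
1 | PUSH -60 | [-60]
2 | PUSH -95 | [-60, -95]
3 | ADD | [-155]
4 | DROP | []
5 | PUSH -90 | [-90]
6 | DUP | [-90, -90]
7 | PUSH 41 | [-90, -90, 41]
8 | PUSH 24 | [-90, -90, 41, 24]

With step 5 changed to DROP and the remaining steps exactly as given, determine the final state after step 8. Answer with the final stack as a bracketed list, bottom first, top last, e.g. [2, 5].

(re-executing from step 5 with the substitution; state before step 5: [])
5 | DROP | []
6 | DUP | []
7 | PUSH 41 | [41]
8 | PUSH 24 | [41, 24]

[41, 24]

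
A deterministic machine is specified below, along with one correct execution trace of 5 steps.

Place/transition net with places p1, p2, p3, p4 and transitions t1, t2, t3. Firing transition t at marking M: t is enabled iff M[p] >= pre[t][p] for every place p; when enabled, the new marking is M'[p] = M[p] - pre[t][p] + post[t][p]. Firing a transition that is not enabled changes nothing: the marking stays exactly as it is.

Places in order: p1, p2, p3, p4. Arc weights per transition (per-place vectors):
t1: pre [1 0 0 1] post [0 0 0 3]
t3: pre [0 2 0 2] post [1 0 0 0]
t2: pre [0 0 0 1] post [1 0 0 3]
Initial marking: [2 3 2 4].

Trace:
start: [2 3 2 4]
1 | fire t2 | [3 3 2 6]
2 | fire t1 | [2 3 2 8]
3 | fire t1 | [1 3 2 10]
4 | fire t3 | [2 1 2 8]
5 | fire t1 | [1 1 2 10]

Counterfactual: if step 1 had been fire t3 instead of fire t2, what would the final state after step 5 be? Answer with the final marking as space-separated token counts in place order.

0 1 2 8

(re-executing from step 1 with the substitution; state before step 1: [2 3 2 4])
1 | fire t3 | [3 1 2 2]
2 | fire t1 | [2 1 2 4]
3 | fire t1 | [1 1 2 6]
4 | fire t3 | [1 1 2 6]
5 | fire t1 | [0 1 2 8]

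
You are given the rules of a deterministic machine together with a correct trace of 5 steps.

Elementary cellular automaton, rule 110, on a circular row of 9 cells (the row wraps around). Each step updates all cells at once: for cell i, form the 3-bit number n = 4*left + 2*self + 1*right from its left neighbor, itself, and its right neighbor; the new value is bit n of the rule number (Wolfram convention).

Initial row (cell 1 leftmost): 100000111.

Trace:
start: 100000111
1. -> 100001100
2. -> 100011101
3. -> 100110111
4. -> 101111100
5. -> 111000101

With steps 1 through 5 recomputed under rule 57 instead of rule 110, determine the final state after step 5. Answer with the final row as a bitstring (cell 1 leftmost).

(re-executing steps 1..5 under rule 57; state before step 1: 100000111)
1. -> 011110100
2. -> 010001011
3. -> 101100110
4. -> 011010101
5. -> 110101010

110101010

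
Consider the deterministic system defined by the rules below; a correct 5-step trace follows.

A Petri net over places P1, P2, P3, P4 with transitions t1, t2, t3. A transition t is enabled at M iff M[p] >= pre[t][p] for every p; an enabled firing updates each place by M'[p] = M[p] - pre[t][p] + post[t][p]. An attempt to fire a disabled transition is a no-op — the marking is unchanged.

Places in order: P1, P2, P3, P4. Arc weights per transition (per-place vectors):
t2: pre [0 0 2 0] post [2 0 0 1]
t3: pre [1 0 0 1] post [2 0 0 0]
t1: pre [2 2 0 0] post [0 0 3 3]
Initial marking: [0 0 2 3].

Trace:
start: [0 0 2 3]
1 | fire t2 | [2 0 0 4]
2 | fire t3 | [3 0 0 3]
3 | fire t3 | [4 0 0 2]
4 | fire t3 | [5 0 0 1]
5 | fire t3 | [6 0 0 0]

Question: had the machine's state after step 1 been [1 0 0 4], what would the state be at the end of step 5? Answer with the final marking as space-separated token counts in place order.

5 0 0 0

state after step 1 := [1 0 0 4]
2 | fire t3 | [2 0 0 3]
3 | fire t3 | [3 0 0 2]
4 | fire t3 | [4 0 0 1]
5 | fire t3 | [5 0 0 0]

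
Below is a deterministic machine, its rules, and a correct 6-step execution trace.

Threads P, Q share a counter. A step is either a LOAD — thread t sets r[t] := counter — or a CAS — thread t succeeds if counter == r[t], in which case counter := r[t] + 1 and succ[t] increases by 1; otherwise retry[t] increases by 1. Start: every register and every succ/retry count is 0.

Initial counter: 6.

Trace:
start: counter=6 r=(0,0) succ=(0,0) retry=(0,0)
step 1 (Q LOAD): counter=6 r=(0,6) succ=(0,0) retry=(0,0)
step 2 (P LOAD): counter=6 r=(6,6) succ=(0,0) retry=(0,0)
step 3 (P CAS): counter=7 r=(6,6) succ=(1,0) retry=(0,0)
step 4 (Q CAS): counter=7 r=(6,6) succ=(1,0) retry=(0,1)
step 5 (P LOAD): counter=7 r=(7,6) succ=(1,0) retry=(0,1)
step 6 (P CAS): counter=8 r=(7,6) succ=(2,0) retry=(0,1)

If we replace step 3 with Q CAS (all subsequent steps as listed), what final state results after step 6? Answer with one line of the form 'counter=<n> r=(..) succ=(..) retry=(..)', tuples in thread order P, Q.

counter=8 r=(7,6) succ=(1,1) retry=(0,1)

(re-executing from step 3 with the substitution; state before step 3: counter=6 r=(6,6) succ=(0,0) retry=(0,0))
step 3 (Q CAS): counter=7 r=(6,6) succ=(0,1) retry=(0,0)
step 4 (Q CAS): counter=7 r=(6,6) succ=(0,1) retry=(0,1)
step 5 (P LOAD): counter=7 r=(7,6) succ=(0,1) retry=(0,1)
step 6 (P CAS): counter=8 r=(7,6) succ=(1,1) retry=(0,1)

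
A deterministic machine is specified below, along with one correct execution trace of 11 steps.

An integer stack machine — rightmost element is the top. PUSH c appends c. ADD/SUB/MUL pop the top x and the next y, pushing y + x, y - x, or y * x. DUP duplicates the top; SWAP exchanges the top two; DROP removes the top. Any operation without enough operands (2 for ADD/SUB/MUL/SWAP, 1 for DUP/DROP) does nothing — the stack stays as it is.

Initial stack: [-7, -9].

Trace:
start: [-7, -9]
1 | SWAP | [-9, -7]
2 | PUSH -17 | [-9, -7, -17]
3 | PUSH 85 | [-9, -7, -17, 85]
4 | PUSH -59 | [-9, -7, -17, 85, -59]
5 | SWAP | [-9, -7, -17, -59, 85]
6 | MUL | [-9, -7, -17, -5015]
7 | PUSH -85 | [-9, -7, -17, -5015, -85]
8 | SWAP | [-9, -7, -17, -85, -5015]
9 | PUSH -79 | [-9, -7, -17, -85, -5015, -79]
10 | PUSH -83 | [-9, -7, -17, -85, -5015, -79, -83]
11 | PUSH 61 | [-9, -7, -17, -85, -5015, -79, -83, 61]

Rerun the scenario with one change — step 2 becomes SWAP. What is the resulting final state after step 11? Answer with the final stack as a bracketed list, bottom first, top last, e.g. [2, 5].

(re-executing from step 2 with the substitution; state before step 2: [-9, -7])
2 | SWAP | [-7, -9]
3 | PUSH 85 | [-7, -9, 85]
4 | PUSH -59 | [-7, -9, 85, -59]
5 | SWAP | [-7, -9, -59, 85]
6 | MUL | [-7, -9, -5015]
7 | PUSH -85 | [-7, -9, -5015, -85]
8 | SWAP | [-7, -9, -85, -5015]
9 | PUSH -79 | [-7, -9, -85, -5015, -79]
10 | PUSH -83 | [-7, -9, -85, -5015, -79, -83]
11 | PUSH 61 | [-7, -9, -85, -5015, -79, -83, 61]

[-7, -9, -85, -5015, -79, -83, 61]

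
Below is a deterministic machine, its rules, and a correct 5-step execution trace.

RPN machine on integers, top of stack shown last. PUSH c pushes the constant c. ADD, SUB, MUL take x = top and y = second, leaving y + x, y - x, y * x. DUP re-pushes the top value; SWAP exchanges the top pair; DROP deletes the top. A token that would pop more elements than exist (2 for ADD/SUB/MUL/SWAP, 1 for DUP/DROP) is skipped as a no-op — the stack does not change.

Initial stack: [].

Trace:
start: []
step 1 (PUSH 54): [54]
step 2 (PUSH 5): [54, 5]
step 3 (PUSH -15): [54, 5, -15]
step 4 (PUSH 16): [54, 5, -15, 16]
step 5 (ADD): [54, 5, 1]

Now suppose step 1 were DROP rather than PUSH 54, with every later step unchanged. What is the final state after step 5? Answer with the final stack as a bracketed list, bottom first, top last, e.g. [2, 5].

(re-executing from step 1 with the substitution; state before step 1: [])
step 1 (DROP): []
step 2 (PUSH 5): [5]
step 3 (PUSH -15): [5, -15]
step 4 (PUSH 16): [5, -15, 16]
step 5 (ADD): [5, 1]

[5, 1]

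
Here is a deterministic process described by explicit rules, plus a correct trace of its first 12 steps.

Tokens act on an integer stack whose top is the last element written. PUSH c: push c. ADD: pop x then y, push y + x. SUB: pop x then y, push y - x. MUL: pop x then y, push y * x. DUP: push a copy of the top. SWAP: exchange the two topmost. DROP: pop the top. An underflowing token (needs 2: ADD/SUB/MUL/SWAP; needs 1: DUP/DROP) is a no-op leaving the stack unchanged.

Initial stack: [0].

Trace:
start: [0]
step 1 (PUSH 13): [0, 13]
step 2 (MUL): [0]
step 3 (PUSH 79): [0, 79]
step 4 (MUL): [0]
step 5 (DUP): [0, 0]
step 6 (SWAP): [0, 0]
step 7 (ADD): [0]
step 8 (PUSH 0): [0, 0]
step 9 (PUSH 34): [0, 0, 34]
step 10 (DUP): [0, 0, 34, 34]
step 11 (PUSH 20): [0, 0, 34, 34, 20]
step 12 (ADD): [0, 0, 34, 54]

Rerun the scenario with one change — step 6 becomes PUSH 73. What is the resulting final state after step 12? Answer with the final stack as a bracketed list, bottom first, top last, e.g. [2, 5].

[0, 73, 0, 34, 54]

(re-executing from step 6 with the substitution; state before step 6: [0, 0])
step 6 (PUSH 73): [0, 0, 73]
step 7 (ADD): [0, 73]
step 8 (PUSH 0): [0, 73, 0]
step 9 (PUSH 34): [0, 73, 0, 34]
step 10 (DUP): [0, 73, 0, 34, 34]
step 11 (PUSH 20): [0, 73, 0, 34, 34, 20]
step 12 (ADD): [0, 73, 0, 34, 54]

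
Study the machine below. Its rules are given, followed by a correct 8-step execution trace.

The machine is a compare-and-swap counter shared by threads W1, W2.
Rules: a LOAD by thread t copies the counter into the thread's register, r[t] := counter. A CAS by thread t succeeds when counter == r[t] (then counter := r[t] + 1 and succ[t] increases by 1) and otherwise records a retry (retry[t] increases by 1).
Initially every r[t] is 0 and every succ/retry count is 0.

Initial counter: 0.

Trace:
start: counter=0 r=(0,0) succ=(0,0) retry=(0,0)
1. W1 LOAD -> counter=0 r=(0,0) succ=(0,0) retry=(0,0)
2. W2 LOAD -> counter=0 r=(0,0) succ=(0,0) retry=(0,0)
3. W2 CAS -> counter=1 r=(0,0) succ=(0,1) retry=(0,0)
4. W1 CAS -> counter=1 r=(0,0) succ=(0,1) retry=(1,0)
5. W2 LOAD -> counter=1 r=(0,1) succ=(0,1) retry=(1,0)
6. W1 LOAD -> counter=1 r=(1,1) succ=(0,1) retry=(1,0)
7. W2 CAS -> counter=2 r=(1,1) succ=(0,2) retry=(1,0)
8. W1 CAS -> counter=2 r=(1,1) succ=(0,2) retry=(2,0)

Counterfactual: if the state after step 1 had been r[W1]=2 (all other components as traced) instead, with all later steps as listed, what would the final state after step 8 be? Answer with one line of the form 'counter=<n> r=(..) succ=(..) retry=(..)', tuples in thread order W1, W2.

counter=2 r=(1,1) succ=(0,2) retry=(2,0)

state after step 1 := counter=0 r=(2,0) succ=(0,0) retry=(0,0)
2. W2 LOAD -> counter=0 r=(2,0) succ=(0,0) retry=(0,0)
3. W2 CAS -> counter=1 r=(2,0) succ=(0,1) retry=(0,0)
4. W1 CAS -> counter=1 r=(2,0) succ=(0,1) retry=(1,0)
5. W2 LOAD -> counter=1 r=(2,1) succ=(0,1) retry=(1,0)
6. W1 LOAD -> counter=1 r=(1,1) succ=(0,1) retry=(1,0)
7. W2 CAS -> counter=2 r=(1,1) succ=(0,2) retry=(1,0)
8. W1 CAS -> counter=2 r=(1,1) succ=(0,2) retry=(2,0)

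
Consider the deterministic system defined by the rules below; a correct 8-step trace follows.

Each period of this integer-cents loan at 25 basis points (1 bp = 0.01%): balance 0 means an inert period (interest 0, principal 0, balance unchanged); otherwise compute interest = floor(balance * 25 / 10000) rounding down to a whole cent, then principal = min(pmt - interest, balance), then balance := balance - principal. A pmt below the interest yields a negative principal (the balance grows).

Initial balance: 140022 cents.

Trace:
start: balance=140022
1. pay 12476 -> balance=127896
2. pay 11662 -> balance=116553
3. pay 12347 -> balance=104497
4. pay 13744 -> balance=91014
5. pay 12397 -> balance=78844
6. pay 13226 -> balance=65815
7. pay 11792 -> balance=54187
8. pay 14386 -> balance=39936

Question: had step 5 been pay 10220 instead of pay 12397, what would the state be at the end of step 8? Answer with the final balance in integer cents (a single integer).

(re-executing from step 5 with the substitution; state before step 5: balance=91014)
5. pay 10220 -> balance=81021
6. pay 13226 -> balance=67997
7. pay 11792 -> balance=56374
8. pay 14386 -> balance=42128

42128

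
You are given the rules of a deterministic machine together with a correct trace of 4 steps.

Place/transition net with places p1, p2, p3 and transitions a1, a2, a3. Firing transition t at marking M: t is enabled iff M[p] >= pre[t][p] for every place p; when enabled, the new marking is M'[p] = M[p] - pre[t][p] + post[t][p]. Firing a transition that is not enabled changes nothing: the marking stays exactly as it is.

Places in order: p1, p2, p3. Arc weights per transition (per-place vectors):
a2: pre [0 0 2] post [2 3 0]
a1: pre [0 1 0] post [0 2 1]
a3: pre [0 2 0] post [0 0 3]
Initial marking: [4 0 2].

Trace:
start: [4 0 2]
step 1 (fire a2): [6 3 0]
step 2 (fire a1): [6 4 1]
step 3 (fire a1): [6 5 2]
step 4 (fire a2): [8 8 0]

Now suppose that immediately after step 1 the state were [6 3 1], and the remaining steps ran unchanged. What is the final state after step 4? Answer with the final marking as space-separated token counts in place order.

state after step 1 := [6 3 1]
step 2 (fire a1): [6 4 2]
step 3 (fire a1): [6 5 3]
step 4 (fire a2): [8 8 1]

8 8 1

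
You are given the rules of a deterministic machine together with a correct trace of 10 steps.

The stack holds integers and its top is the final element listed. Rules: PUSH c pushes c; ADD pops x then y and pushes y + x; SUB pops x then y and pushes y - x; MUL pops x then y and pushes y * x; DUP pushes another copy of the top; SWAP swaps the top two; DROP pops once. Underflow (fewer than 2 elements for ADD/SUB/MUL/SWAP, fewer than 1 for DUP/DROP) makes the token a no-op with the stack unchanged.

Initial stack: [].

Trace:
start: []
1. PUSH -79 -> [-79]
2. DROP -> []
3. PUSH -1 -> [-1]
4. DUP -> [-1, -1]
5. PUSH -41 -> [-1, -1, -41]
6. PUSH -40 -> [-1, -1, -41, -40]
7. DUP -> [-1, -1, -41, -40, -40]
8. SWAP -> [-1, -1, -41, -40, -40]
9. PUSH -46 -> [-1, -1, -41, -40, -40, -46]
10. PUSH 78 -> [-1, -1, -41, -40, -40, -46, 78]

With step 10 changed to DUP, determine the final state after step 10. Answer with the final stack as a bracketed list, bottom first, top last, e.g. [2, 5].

(re-executing from step 10 with the substitution; state before step 10: [-1, -1, -41, -40, -40, -46])
10. DUP -> [-1, -1, -41, -40, -40, -46, -46]

[-1, -1, -41, -40, -40, -46, -46]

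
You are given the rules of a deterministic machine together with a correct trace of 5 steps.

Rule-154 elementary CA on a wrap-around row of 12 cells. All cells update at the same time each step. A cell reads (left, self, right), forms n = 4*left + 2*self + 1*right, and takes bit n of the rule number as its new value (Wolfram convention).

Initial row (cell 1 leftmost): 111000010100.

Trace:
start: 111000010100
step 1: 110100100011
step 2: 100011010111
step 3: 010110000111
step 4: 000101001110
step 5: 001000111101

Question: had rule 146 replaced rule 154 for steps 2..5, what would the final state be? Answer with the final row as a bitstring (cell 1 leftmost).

010101000001

(re-executing steps 2..5 under rule 146; state before step 2: 110100100011)
step 2: 100011010101
step 3: 010100000000
step 4: 100010000000
step 5: 010101000001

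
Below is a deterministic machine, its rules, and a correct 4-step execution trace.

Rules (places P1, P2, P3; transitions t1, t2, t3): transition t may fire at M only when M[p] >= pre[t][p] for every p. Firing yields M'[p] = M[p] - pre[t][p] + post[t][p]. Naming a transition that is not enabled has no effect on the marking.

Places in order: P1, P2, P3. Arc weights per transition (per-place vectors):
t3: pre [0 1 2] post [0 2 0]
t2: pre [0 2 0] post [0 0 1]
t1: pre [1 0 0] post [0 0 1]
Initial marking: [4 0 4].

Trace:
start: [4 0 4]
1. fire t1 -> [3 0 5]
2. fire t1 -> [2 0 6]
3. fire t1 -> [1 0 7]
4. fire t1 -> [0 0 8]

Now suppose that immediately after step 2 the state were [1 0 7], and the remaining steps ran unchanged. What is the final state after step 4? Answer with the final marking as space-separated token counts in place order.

0 0 8

state after step 2 := [1 0 7]
3. fire t1 -> [0 0 8]
4. fire t1 -> [0 0 8]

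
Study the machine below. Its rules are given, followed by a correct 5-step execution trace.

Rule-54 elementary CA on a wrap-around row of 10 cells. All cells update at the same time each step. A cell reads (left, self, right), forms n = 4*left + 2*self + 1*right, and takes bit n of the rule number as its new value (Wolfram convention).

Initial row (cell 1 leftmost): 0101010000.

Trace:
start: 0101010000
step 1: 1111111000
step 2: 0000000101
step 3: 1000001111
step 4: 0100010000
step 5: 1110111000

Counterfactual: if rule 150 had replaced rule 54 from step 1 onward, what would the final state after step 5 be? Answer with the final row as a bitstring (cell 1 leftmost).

0011100000

(re-executing steps 1..5 under rule 150; state before step 1: 0101010000)
step 1: 1101011000
step 2: 0001000101
step 3: 1011101101
step 4: 0001000000
step 5: 0011100000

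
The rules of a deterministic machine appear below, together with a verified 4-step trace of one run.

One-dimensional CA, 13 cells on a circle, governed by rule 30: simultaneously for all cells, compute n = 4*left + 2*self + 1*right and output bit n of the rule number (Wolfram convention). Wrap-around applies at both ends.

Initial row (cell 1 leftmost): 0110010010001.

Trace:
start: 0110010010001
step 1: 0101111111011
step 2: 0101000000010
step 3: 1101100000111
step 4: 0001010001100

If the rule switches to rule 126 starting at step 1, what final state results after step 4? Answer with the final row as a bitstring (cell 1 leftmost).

1000000111111

(re-executing steps 1..4 under rule 126; state before step 1: 0110010010001)
step 1: 1111111111011
step 2: 0000000001110
step 3: 0000000011011
step 4: 1000000111111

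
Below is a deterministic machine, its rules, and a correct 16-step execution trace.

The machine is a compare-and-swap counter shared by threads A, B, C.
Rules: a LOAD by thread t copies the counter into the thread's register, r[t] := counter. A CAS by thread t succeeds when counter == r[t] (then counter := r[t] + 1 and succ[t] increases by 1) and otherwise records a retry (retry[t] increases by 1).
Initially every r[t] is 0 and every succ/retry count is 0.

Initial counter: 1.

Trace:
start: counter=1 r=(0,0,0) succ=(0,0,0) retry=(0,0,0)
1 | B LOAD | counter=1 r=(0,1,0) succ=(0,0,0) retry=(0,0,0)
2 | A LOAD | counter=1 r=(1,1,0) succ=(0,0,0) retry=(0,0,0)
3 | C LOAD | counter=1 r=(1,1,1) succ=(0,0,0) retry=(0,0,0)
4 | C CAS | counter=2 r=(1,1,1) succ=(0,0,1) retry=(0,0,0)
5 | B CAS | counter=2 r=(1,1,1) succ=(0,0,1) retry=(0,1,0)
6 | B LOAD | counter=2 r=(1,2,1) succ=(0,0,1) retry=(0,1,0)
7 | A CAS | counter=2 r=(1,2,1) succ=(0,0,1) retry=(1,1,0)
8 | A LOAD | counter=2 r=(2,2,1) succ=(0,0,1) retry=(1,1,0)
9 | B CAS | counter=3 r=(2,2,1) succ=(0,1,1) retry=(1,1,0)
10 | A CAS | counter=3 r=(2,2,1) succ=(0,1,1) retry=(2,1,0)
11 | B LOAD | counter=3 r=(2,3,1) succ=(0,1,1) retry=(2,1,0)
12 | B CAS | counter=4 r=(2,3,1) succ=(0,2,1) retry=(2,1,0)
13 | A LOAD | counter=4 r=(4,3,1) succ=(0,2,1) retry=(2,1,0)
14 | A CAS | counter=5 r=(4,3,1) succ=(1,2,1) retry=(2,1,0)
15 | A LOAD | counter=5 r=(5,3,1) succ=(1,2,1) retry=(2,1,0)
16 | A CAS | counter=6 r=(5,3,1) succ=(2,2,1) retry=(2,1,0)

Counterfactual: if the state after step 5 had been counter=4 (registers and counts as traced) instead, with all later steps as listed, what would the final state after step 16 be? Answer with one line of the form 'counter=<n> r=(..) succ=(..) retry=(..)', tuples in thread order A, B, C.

state after step 5 := counter=4 r=(1,1,1) succ=(0,0,1) retry=(0,1,0)
6 | B LOAD | counter=4 r=(1,4,1) succ=(0,0,1) retry=(0,1,0)
7 | A CAS | counter=4 r=(1,4,1) succ=(0,0,1) retry=(1,1,0)
8 | A LOAD | counter=4 r=(4,4,1) succ=(0,0,1) retry=(1,1,0)
9 | B CAS | counter=5 r=(4,4,1) succ=(0,1,1) retry=(1,1,0)
10 | A CAS | counter=5 r=(4,4,1) succ=(0,1,1) retry=(2,1,0)
11 | B LOAD | counter=5 r=(4,5,1) succ=(0,1,1) retry=(2,1,0)
12 | B CAS | counter=6 r=(4,5,1) succ=(0,2,1) retry=(2,1,0)
13 | A LOAD | counter=6 r=(6,5,1) succ=(0,2,1) retry=(2,1,0)
14 | A CAS | counter=7 r=(6,5,1) succ=(1,2,1) retry=(2,1,0)
15 | A LOAD | counter=7 r=(7,5,1) succ=(1,2,1) retry=(2,1,0)
16 | A CAS | counter=8 r=(7,5,1) succ=(2,2,1) retry=(2,1,0)

counter=8 r=(7,5,1) succ=(2,2,1) retry=(2,1,0)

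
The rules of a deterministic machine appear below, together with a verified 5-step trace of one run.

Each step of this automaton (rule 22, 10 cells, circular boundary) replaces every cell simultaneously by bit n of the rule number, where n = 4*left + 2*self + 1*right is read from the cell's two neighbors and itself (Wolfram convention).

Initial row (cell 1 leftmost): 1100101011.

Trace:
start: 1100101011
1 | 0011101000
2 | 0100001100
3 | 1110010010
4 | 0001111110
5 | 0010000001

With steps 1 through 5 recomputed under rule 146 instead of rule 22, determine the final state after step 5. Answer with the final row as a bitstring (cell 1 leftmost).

0001000001

(re-executing steps 1..5 under rule 146; state before step 1: 1100101011)
1 | 1011000001
2 | 0000100010
3 | 0001010101
4 | 1010000000
5 | 0001000001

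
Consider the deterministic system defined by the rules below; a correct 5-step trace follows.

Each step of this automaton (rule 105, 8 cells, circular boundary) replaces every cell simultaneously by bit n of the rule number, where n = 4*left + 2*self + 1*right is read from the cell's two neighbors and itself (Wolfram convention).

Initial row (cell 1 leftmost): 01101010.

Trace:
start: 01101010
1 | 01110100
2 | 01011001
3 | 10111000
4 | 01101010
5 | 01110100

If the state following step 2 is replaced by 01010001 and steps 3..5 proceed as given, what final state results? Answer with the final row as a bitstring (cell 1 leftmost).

00011111

state after step 2 := 01010001
3 | 10100100
4 | 01000000
5 | 00011111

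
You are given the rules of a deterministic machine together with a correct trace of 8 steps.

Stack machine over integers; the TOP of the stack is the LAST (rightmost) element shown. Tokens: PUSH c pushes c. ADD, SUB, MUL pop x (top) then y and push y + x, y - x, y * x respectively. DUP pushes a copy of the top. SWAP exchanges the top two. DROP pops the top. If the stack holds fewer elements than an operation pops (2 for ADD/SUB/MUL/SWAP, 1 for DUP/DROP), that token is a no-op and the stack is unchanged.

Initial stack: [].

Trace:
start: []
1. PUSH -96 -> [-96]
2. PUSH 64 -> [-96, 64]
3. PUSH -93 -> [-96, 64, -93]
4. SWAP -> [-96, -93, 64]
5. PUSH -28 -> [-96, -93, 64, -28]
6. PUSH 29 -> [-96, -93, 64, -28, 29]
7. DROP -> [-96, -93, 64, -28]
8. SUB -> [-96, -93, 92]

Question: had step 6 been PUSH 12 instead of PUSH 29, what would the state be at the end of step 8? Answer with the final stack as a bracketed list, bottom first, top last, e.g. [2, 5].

(re-executing from step 6 with the substitution; state before step 6: [-96, -93, 64, -28])
6. PUSH 12 -> [-96, -93, 64, -28, 12]
7. DROP -> [-96, -93, 64, -28]
8. SUB -> [-96, -93, 92]

[-96, -93, 92]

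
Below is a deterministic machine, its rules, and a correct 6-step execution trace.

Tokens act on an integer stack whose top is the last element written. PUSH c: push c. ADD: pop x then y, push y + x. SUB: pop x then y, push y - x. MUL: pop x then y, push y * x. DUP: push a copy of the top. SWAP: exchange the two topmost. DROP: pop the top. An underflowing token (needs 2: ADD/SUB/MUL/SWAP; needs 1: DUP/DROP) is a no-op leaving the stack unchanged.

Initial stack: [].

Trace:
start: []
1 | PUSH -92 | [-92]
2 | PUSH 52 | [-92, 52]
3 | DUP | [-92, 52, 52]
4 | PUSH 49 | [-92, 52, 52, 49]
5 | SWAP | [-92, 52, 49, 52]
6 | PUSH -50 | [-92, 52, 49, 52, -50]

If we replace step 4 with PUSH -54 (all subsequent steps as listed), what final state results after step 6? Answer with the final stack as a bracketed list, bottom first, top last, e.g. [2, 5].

[-92, 52, -54, 52, -50]

(re-executing from step 4 with the substitution; state before step 4: [-92, 52, 52])
4 | PUSH -54 | [-92, 52, 52, -54]
5 | SWAP | [-92, 52, -54, 52]
6 | PUSH -50 | [-92, 52, -54, 52, -50]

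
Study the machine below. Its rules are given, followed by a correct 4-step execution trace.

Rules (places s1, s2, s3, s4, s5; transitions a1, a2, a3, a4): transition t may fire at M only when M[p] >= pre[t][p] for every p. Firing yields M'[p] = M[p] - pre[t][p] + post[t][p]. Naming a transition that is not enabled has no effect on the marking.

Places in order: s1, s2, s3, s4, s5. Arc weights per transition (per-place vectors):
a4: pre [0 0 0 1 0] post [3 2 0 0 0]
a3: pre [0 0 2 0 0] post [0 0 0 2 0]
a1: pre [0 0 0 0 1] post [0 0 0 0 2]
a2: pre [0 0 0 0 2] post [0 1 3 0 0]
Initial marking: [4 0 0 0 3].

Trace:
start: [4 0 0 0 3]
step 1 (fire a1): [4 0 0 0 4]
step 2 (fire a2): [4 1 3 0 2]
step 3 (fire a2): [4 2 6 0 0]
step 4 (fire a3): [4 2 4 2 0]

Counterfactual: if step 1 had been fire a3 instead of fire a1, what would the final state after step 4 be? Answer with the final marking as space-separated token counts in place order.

4 1 1 2 1

(re-executing from step 1 with the substitution; state before step 1: [4 0 0 0 3])
step 1 (fire a3): [4 0 0 0 3]
step 2 (fire a2): [4 1 3 0 1]
step 3 (fire a2): [4 1 3 0 1]
step 4 (fire a3): [4 1 1 2 1]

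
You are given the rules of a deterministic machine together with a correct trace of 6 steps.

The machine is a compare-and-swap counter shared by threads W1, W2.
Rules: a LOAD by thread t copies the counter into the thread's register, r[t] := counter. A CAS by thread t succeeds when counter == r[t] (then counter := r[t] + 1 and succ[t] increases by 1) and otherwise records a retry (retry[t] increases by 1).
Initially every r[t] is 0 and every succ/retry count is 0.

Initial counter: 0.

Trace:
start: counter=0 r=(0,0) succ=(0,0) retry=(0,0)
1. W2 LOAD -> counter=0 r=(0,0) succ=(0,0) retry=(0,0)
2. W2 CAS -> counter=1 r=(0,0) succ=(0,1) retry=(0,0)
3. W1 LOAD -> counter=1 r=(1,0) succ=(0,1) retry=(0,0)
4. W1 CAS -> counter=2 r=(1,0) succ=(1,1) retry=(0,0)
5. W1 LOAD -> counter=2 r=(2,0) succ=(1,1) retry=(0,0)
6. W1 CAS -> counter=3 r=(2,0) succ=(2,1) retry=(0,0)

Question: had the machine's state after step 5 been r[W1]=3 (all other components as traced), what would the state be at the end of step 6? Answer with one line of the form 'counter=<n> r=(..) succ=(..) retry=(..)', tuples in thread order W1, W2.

state after step 5 := counter=2 r=(3,0) succ=(1,1) retry=(0,0)
6. W1 CAS -> counter=2 r=(3,0) succ=(1,1) retry=(1,0)

counter=2 r=(3,0) succ=(1,1) retry=(1,0)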